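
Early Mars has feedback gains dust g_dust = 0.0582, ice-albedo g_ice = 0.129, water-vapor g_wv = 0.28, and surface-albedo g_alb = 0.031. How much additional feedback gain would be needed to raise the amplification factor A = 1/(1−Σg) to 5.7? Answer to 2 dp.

Current total gain = 0.4982.
Target gain for A = 5.7: g* = 1 − 1/5.7 = 0.8246.
Additional gain needed = 0.8246 − 0.4982 = 0.33.

0.33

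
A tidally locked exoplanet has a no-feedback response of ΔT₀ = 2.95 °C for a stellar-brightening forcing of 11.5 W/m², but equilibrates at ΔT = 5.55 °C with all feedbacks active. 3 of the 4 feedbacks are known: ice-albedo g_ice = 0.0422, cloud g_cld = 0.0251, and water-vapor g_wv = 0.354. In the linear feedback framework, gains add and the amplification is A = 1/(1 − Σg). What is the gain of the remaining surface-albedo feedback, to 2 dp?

0.05

Amplification A = ΔT/ΔT₀ = 5.55/2.95 = 1.881.
Total gain g = 1 − 1/A = 1 − 1/1.881 = 0.4684.
Known gains sum to 0.0422 + 0.0251 + 0.354 = 0.4213.
g_alb = 0.4684 − 0.4213 = 0.05.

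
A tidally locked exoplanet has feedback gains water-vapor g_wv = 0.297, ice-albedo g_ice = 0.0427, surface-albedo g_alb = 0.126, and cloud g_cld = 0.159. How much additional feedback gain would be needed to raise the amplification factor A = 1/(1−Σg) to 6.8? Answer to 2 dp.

Current total gain = 0.6247.
Target gain for A = 6.8: g* = 1 − 1/6.8 = 0.8529.
Additional gain needed = 0.8529 − 0.6247 = 0.23.

0.23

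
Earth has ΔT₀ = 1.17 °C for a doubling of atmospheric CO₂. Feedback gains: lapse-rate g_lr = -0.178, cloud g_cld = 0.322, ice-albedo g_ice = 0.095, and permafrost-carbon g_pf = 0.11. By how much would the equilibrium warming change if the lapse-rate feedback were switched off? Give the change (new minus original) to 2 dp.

Original: g = 0.349, ΔT = 1.17/(1−0.349) = 1.7972 °C.
Without lapse-rate: g' = 0.527, ΔT' = 1.17/(1−0.527) = 2.4736 °C.
Change = 2.4736 − 1.7972 = 0.68 °C.

0.68 °C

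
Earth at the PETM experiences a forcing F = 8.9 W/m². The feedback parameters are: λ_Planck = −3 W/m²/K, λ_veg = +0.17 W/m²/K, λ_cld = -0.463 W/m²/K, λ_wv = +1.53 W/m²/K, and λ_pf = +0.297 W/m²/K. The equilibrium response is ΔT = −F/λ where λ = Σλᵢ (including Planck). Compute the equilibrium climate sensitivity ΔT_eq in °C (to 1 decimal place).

Net feedback parameter λ = (−3) + (+0.17) + (-0.463) + (+1.53) + (+0.297) = -1.466 W/m²/K.
ΔT = −F/λ = −8.9/(-1.466) = 6.1 °C.

6.1 °C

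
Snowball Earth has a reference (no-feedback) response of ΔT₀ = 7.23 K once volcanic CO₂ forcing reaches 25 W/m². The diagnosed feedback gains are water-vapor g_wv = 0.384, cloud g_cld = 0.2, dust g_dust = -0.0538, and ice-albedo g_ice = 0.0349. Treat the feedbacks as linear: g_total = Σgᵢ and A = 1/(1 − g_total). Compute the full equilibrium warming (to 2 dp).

Total gain g = 0.384 + 0.2 − 0.0538 + 0.0349 = 0.5651.
Amplification A = 1/(1 − 0.5651) = 2.299.
ΔT = 7.23 × 2.299 = 16.62 K.

16.62 K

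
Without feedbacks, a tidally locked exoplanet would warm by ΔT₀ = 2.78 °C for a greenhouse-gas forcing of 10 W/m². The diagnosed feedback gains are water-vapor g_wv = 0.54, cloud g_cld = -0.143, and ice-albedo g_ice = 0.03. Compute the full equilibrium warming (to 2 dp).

Total gain g = 0.54 − 0.143 + 0.03 = 0.427.
Amplification A = 1/(1 − 0.427) = 1.745.
ΔT = 2.78 × 1.745 = 4.85 °C.

4.85 °C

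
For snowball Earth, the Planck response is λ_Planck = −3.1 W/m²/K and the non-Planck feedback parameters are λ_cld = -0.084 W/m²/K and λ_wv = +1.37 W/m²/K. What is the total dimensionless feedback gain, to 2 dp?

Convert to gains: g_cld = -0.084/3.1 = -0.0271; g_wv = 1.37/3.1 = 0.4419.
Total gain g = 0.4148.

0.41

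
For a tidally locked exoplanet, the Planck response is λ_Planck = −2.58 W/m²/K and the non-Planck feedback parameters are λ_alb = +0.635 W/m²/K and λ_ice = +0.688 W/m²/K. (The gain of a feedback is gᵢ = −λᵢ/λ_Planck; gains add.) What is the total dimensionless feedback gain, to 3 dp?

0.513

Convert to gains: g_alb = 0.635/2.58 = 0.2461; g_ice = 0.688/2.58 = 0.2667.
Total gain g = 0.5128.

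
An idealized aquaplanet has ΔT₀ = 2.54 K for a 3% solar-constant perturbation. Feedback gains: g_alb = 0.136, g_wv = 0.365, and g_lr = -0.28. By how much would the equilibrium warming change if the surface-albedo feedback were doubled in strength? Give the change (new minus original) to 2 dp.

0.69 K

Original: g = 0.221, ΔT = 2.54/(1−0.221) = 3.2606 K.
With doubled surface-albedo: g' = 0.357, ΔT' = 2.54/(1−0.357) = 3.9502 K.
Change = 3.9502 − 3.2606 = 0.69 K.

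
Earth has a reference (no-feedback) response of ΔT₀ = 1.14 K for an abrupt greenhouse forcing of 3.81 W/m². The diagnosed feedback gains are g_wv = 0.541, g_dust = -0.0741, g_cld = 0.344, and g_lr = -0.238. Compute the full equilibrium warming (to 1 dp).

2.7 K

Total gain g = 0.541 − 0.0741 + 0.344 − 0.238 = 0.5729.
Amplification A = 1/(1 − 0.5729) = 2.341.
ΔT = 1.14 × 2.341 = 2.7 K.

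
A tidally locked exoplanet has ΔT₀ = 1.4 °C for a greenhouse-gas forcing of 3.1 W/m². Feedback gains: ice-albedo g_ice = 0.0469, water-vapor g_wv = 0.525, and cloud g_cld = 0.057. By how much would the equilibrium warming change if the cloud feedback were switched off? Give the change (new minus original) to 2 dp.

-0.50 °C

Original: g = 0.6289, ΔT = 1.4/(1−0.6289) = 3.7726 °C.
Without cloud: g' = 0.5719, ΔT' = 1.4/(1−0.5719) = 3.2703 °C.
Change = 3.2703 − 3.7726 = -0.50 °C.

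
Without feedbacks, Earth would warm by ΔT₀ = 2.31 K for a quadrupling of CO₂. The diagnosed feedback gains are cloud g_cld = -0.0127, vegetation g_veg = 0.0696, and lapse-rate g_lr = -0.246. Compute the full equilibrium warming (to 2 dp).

1.94 K

Total gain g = -0.0127 + 0.0696 − 0.246 = -0.1891.
Amplification A = 1/(1 + 0.1891) = 0.841.
ΔT = 2.31 × 0.841 = 1.94 K.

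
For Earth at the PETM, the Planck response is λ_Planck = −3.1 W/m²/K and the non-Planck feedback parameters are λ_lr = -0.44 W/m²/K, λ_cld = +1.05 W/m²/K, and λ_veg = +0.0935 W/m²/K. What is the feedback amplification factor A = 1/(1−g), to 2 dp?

Convert to gains: g_lr = -0.44/3.1 = -0.1419; g_cld = 1.05/3.1 = 0.3387; g_veg = 0.0935/3.1 = 0.03016.
Total gain g = 0.22696.
A = 1/(1 − 0.22696) = 1.29.

1.29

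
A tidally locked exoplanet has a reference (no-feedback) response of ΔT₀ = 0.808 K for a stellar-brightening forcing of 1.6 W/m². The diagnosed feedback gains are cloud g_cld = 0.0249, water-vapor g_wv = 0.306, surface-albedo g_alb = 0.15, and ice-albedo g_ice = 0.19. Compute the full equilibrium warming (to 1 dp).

Total gain g = 0.0249 + 0.306 + 0.15 + 0.19 = 0.6709.
Amplification A = 1/(1 − 0.6709) = 3.039.
ΔT = 0.808 × 3.039 = 2.5 K.

2.5 K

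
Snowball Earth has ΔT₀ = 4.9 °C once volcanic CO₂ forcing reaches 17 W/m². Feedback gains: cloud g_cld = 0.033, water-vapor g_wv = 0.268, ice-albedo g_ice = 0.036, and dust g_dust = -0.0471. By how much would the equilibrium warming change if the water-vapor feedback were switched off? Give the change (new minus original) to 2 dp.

-1.89 °C

Original: g = 0.2899, ΔT = 4.9/(1−0.2899) = 6.9004 °C.
Without water-vapor: g' = 0.0219, ΔT' = 4.9/(1−0.0219) = 5.0097 °C.
Change = 5.0097 − 6.9004 = -1.89 °C.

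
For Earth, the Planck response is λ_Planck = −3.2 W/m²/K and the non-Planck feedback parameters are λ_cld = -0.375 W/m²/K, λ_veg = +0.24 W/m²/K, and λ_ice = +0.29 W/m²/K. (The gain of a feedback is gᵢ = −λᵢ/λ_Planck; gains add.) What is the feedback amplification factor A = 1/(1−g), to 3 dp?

Convert to gains: g_cld = -0.375/3.2 = -0.1172; g_veg = 0.24/3.2 = 0.075; g_ice = 0.29/3.2 = 0.09062.
Total gain g = 0.04842.
A = 1/(1 − 0.04842) = 1.051.

1.051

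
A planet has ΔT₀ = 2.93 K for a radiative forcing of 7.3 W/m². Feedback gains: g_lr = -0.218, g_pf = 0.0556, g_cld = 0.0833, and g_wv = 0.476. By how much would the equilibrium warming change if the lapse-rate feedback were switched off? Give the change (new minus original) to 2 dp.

Original: g = 0.3969, ΔT = 2.93/(1−0.3969) = 4.8582 K.
Without lapse-rate: g' = 0.6149, ΔT' = 2.93/(1−0.6149) = 7.6084 K.
Change = 7.6084 − 4.8582 = 2.75 K.

2.75 K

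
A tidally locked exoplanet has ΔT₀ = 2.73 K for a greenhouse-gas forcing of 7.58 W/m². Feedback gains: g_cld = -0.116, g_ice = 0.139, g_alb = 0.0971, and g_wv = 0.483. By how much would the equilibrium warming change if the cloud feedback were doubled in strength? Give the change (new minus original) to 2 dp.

-1.56 K

Original: g = 0.6031, ΔT = 2.73/(1−0.6031) = 6.8783 K.
With doubled cloud: g' = 0.4871, ΔT' = 2.73/(1−0.4871) = 5.3227 K.
Change = 5.3227 − 6.8783 = -1.56 K.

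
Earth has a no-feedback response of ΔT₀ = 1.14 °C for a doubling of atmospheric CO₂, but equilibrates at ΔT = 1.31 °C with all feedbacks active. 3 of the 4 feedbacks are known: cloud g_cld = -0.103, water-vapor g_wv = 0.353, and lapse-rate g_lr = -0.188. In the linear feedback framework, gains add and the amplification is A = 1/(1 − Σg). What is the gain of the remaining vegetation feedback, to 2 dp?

Amplification A = ΔT/ΔT₀ = 1.31/1.14 = 1.149.
Total gain g = 1 − 1/A = 1 − 1/1.149 = 0.1297.
Known gains sum to -0.103 + 0.353 − 0.188 = 0.062.
g_veg = 0.1297 − 0.062 = 0.07.

0.07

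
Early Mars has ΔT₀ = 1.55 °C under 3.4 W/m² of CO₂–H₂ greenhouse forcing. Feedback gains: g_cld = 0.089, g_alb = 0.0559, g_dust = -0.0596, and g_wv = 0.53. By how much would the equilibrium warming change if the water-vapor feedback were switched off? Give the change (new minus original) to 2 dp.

Original: g = 0.6153, ΔT = 1.55/(1−0.6153) = 4.0291 °C.
Without water-vapor: g' = 0.0853, ΔT' = 1.55/(1−0.0853) = 1.6945 °C.
Change = 1.6945 − 4.0291 = -2.33 °C.

-2.33 °C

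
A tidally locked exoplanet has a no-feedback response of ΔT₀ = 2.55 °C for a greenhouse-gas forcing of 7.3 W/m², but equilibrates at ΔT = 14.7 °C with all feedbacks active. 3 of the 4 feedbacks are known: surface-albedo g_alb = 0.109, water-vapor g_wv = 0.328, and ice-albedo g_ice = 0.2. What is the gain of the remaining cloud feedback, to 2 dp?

Amplification A = ΔT/ΔT₀ = 14.7/2.55 = 5.765.
Total gain g = 1 − 1/A = 1 − 1/5.765 = 0.8265.
Known gains sum to 0.109 + 0.328 + 0.2 = 0.637.
g_cld = 0.8265 − 0.637 = 0.19.

0.19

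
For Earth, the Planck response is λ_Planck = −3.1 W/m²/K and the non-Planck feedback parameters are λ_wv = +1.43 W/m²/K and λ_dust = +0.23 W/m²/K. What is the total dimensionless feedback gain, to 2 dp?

Convert to gains: g_wv = 1.43/3.1 = 0.4613; g_dust = 0.23/3.1 = 0.07419.
Total gain g = 0.53549.

0.54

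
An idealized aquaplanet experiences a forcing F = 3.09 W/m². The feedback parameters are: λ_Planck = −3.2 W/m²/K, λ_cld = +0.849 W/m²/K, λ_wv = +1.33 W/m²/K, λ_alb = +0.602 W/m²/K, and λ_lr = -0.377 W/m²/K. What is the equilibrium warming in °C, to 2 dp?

3.88 °C

Net feedback parameter λ = (−3.2) + (+0.849) + (+1.33) + (+0.602) + (-0.377) = -0.796 W/m²/K.
ΔT = −F/λ = −3.09/(-0.796) = 3.88 °C.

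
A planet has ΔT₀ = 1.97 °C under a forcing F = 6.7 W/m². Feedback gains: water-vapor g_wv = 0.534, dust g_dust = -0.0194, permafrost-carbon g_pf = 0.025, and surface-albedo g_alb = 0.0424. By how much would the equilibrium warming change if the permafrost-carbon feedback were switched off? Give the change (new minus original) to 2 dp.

-0.27 °C

Original: g = 0.582, ΔT = 1.97/(1−0.582) = 4.7129 °C.
Without permafrost-carbon: g' = 0.557, ΔT' = 1.97/(1−0.557) = 4.4470 °C.
Change = 4.4470 − 4.7129 = -0.27 °C.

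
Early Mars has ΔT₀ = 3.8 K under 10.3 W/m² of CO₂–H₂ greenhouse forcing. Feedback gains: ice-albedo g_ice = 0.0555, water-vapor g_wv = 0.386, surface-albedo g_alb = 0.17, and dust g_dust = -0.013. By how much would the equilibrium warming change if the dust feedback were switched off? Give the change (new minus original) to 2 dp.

Original: g = 0.5985, ΔT = 3.8/(1−0.5985) = 9.4645 K.
Without dust: g' = 0.6115, ΔT' = 3.8/(1−0.6115) = 9.7812 K.
Change = 9.7812 − 9.4645 = 0.32 K.

0.32 K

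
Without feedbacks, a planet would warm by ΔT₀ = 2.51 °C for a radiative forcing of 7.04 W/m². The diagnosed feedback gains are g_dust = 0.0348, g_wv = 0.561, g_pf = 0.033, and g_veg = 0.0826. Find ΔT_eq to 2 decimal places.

Total gain g = 0.0348 + 0.561 + 0.033 + 0.0826 = 0.7114.
Amplification A = 1/(1 − 0.7114) = 3.465.
ΔT = 2.51 × 3.465 = 8.70 °C.

8.70 °C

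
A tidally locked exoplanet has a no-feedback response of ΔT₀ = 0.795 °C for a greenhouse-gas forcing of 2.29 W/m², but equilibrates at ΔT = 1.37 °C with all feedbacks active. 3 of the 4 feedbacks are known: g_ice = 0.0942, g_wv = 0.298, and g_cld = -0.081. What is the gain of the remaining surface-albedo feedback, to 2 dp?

Amplification A = ΔT/ΔT₀ = 1.37/0.795 = 1.723.
Total gain g = 1 − 1/A = 1 − 1/1.723 = 0.4196.
Known gains sum to 0.0942 + 0.298 − 0.081 = 0.3112.
g_alb = 0.4196 − 0.3112 = 0.11.

0.11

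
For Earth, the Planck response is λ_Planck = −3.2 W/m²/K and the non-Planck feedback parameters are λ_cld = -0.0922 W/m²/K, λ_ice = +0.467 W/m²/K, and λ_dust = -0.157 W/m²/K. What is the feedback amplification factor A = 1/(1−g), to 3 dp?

Convert to gains: g_cld = -0.0922/3.2 = -0.02881; g_ice = 0.467/3.2 = 0.1459; g_dust = -0.157/3.2 = -0.04906.
Total gain g = 0.06803.
A = 1/(1 − 0.06803) = 1.073.

1.073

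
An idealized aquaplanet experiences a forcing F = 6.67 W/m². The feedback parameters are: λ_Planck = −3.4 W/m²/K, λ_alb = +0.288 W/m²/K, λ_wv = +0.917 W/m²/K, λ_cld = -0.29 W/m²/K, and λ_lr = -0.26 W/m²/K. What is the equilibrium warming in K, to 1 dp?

Net feedback parameter λ = (−3.4) + (+0.288) + (+0.917) + (-0.29) + (-0.26) = -2.745 W/m²/K.
ΔT = −F/λ = −6.67/(-2.745) = 2.4 K.

2.4 K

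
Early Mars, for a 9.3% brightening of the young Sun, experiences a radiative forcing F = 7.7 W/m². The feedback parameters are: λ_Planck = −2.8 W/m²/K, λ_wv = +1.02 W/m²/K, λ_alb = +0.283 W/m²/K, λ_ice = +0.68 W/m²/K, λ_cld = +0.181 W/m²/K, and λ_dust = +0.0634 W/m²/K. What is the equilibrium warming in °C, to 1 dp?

Net feedback parameter λ = (−2.8) + (+1.02) + (+0.283) + (+0.68) + (+0.181) + (+0.0634) = -0.5726 W/m²/K.
ΔT = −F/λ = −7.7/(-0.5726) = 13.4 °C.

13.4 °C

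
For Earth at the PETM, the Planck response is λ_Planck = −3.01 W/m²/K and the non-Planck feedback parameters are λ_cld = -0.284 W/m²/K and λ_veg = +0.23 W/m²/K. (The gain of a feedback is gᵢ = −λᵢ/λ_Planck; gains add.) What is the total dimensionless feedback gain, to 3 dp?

Convert to gains: g_cld = -0.284/3.01 = -0.09435; g_veg = 0.23/3.01 = 0.07641.
Total gain g = -0.01794.

-0.018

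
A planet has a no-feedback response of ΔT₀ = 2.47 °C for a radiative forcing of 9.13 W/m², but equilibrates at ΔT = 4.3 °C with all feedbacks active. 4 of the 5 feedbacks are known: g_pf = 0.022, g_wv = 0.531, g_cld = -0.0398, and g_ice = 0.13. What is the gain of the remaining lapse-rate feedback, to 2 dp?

-0.22

Amplification A = ΔT/ΔT₀ = 4.3/2.47 = 1.741.
Total gain g = 1 − 1/A = 1 − 1/1.741 = 0.4256.
Known gains sum to 0.022 + 0.531 − 0.0398 + 0.13 = 0.6432.
g_lr = 0.4256 − 0.6432 = -0.22.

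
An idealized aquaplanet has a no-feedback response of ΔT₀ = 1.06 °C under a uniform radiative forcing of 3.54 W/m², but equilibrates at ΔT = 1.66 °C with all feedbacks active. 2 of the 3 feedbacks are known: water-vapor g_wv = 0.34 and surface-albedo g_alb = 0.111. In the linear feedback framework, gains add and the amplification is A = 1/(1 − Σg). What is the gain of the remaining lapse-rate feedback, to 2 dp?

-0.09

Amplification A = ΔT/ΔT₀ = 1.66/1.06 = 1.566.
Total gain g = 1 − 1/A = 1 − 1/1.566 = 0.3614.
Known gains sum to 0.34 + 0.111 = 0.451.
g_lr = 0.3614 − 0.451 = -0.09.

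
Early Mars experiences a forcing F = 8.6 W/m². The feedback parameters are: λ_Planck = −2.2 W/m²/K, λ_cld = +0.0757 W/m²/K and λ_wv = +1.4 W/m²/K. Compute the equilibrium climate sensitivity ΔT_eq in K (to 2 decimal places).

Net feedback parameter λ = (−2.2) + (+0.0757) + (+1.4) = -0.7243 W/m²/K.
ΔT = −F/λ = −8.6/(-0.7243) = 11.87 K.

11.87 K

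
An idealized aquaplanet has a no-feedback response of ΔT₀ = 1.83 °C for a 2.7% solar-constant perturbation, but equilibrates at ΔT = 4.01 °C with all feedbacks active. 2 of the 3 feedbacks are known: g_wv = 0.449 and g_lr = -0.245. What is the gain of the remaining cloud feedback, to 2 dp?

Amplification A = ΔT/ΔT₀ = 4.01/1.83 = 2.191.
Total gain g = 1 − 1/A = 1 − 1/2.191 = 0.5436.
Known gains sum to 0.449 − 0.245 = 0.204.
g_cld = 0.5436 − 0.204 = 0.34.

0.34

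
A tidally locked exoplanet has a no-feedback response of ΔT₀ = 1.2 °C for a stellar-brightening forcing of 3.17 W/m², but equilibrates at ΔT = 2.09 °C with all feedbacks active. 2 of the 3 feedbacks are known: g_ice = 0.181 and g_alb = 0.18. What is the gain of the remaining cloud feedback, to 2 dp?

Amplification A = ΔT/ΔT₀ = 2.09/1.2 = 1.742.
Total gain g = 1 − 1/A = 1 − 1/1.742 = 0.4259.
Known gains sum to 0.181 + 0.18 = 0.361.
g_cld = 0.4259 − 0.361 = 0.06.

0.06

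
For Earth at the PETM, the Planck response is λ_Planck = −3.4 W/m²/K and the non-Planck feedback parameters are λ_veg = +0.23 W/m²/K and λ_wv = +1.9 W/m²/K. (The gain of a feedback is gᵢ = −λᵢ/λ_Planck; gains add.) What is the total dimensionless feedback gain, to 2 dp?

0.63

Convert to gains: g_veg = 0.23/3.4 = 0.06765; g_wv = 1.9/3.4 = 0.5588.
Total gain g = 0.62645.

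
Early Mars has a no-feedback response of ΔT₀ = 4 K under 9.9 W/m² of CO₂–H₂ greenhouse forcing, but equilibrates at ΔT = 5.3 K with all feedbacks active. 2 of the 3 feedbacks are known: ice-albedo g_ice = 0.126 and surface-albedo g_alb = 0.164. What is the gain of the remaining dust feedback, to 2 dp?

Amplification A = ΔT/ΔT₀ = 5.3/4 = 1.325.
Total gain g = 1 − 1/A = 1 − 1/1.325 = 0.2453.
Known gains sum to 0.126 + 0.164 = 0.29.
g_dust = 0.2453 − 0.29 = -0.04.

-0.04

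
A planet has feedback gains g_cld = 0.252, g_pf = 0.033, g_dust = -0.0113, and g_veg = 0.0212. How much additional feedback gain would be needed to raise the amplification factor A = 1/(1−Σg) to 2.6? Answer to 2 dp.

0.32

Current total gain = 0.2949.
Target gain for A = 2.6: g* = 1 − 1/2.6 = 0.6154.
Additional gain needed = 0.6154 − 0.2949 = 0.32.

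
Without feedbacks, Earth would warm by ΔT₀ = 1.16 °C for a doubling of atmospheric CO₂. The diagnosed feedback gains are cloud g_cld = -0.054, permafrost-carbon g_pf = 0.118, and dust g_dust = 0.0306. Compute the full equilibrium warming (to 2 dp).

Total gain g = -0.054 + 0.118 + 0.0306 = 0.0946.
Amplification A = 1/(1 − 0.0946) = 1.104.
ΔT = 1.16 × 1.104 = 1.28 °C.

1.28 °C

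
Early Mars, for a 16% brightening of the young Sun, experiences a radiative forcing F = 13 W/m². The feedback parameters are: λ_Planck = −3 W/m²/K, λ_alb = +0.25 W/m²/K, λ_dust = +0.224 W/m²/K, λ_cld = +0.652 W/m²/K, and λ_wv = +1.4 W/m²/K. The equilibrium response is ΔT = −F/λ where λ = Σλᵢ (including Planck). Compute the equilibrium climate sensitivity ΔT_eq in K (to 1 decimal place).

Net feedback parameter λ = (−3) + (+0.25) + (+0.224) + (+0.652) + (+1.4) = -0.474 W/m²/K.
ΔT = −F/λ = −13/(-0.474) = 27.4 K.

27.4 K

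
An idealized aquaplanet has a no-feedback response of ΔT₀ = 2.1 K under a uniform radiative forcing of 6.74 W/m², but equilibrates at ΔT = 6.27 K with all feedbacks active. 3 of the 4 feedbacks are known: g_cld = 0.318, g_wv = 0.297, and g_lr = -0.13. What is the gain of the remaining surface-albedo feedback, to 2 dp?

0.18

Amplification A = ΔT/ΔT₀ = 6.27/2.1 = 2.986.
Total gain g = 1 − 1/A = 1 − 1/2.986 = 0.6651.
Known gains sum to 0.318 + 0.297 − 0.13 = 0.485.
g_alb = 0.6651 − 0.485 = 0.18.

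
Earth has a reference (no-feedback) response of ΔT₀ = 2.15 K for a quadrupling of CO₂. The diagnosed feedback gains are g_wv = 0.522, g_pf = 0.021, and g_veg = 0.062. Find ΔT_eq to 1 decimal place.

Total gain g = 0.522 + 0.021 + 0.062 = 0.605.
Amplification A = 1/(1 − 0.605) = 2.532.
ΔT = 2.15 × 2.532 = 5.4 K.

5.4 K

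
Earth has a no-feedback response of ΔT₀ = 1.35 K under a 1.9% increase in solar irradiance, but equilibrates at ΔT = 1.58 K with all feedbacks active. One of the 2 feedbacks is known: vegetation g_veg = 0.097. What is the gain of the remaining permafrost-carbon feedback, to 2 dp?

Amplification A = ΔT/ΔT₀ = 1.58/1.35 = 1.17.
Total gain g = 1 − 1/A = 1 − 1/1.17 = 0.1453.
The known gain is 0.097.
g_pf = 0.1453 − 0.097 = 0.05.

0.05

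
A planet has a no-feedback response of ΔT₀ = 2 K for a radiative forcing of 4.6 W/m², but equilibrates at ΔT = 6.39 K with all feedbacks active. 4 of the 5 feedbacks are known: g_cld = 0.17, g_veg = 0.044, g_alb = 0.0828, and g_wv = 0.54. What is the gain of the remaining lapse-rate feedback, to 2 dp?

Amplification A = ΔT/ΔT₀ = 6.39/2 = 3.195.
Total gain g = 1 − 1/A = 1 − 1/3.195 = 0.687.
Known gains sum to 0.17 + 0.044 + 0.0828 + 0.54 = 0.8368.
g_lr = 0.687 − 0.8368 = -0.15.

-0.15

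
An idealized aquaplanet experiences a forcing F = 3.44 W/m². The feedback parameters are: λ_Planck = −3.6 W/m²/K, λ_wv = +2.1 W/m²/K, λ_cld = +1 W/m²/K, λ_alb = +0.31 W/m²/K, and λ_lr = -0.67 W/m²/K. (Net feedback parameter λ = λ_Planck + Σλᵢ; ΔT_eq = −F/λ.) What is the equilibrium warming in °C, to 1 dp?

4.0 °C

Net feedback parameter λ = (−3.6) + (+2.1) + (+1) + (+0.31) + (-0.67) = -0.86 W/m²/K.
ΔT = −F/λ = −3.44/(-0.86) = 4.0 °C.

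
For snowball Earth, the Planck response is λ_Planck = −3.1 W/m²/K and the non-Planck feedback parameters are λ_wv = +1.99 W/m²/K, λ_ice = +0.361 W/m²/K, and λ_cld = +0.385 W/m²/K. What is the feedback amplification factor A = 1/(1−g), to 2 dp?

Convert to gains: g_wv = 1.99/3.1 = 0.6419; g_ice = 0.361/3.1 = 0.1165; g_cld = 0.385/3.1 = 0.1242.
Total gain g = 0.8826.
A = 1/(1 − 0.8826) = 8.52.

8.52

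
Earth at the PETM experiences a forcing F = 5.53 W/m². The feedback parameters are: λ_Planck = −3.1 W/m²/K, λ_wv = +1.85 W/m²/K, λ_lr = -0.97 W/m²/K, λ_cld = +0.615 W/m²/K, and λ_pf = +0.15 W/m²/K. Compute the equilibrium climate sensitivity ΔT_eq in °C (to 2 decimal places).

3.80 °C

Net feedback parameter λ = (−3.1) + (+1.85) + (-0.97) + (+0.615) + (+0.15) = -1.455 W/m²/K.
ΔT = −F/λ = −5.53/(-1.455) = 3.80 °C.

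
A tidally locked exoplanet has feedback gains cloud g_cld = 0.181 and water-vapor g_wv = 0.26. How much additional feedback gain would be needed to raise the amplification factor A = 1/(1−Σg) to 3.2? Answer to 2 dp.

0.25

Current total gain = 0.441.
Target gain for A = 3.2: g* = 1 − 1/3.2 = 0.6875.
Additional gain needed = 0.6875 − 0.441 = 0.25.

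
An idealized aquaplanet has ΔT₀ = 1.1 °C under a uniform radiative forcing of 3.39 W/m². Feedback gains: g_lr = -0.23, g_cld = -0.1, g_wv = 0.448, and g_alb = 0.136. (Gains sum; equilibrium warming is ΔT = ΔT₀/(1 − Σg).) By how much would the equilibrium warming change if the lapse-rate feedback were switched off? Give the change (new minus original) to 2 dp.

0.66 °C

Original: g = 0.254, ΔT = 1.1/(1−0.254) = 1.4745 °C.
Without lapse-rate: g' = 0.484, ΔT' = 1.1/(1−0.484) = 2.1318 °C.
Change = 2.1318 − 1.4745 = 0.66 °C.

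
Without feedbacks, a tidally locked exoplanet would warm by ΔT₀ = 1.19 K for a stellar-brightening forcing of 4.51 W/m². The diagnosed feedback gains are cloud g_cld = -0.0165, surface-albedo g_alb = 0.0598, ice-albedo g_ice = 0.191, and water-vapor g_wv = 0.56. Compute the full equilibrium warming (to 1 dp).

5.8 K

Total gain g = -0.0165 + 0.0598 + 0.191 + 0.56 = 0.7943.
Amplification A = 1/(1 − 0.7943) = 4.861.
ΔT = 1.19 × 4.861 = 5.8 K.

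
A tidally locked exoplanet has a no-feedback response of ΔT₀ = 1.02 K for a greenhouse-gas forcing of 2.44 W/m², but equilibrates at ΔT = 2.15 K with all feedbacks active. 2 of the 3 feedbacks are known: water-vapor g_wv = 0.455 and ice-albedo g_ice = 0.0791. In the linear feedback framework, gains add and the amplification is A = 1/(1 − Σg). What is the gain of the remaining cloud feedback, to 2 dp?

-0.01

Amplification A = ΔT/ΔT₀ = 2.15/1.02 = 2.108.
Total gain g = 1 − 1/A = 1 − 1/2.108 = 0.5256.
Known gains sum to 0.455 + 0.0791 = 0.5341.
g_cld = 0.5256 − 0.5341 = -0.01.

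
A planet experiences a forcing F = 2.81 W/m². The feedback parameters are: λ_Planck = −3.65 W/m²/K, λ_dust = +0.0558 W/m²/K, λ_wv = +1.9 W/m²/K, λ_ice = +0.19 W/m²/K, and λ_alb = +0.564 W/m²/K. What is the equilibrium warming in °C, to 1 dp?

3.0 °C

Net feedback parameter λ = (−3.65) + (+0.0558) + (+1.9) + (+0.19) + (+0.564) = -0.9402 W/m²/K.
ΔT = −F/λ = −2.81/(-0.9402) = 3.0 °C.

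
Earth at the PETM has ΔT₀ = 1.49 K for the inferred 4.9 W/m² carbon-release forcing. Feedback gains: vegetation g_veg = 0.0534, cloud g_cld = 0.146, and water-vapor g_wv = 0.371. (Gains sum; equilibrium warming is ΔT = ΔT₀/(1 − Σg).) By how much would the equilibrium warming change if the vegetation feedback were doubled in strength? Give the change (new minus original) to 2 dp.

0.49 K

Original: g = 0.5704, ΔT = 1.49/(1−0.5704) = 3.4683 K.
With doubled vegetation: g' = 0.6238, ΔT' = 1.49/(1−0.6238) = 3.9607 K.
Change = 3.9607 − 3.4683 = 0.49 K.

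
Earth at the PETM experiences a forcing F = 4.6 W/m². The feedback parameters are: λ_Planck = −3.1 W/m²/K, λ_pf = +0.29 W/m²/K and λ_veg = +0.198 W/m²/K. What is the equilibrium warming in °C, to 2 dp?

1.76 °C

Net feedback parameter λ = (−3.1) + (+0.29) + (+0.198) = -2.612 W/m²/K.
ΔT = −F/λ = −4.6/(-2.612) = 1.76 °C.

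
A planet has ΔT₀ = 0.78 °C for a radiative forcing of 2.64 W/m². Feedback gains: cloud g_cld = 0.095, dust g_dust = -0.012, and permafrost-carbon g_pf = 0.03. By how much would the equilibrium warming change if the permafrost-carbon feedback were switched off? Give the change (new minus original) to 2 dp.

Original: g = 0.113, ΔT = 0.78/(1−0.113) = 0.8794 °C.
Without permafrost-carbon: g' = 0.083, ΔT' = 0.78/(1−0.083) = 0.8506 °C.
Change = 0.8506 − 0.8794 = -0.03 °C.

-0.03 °C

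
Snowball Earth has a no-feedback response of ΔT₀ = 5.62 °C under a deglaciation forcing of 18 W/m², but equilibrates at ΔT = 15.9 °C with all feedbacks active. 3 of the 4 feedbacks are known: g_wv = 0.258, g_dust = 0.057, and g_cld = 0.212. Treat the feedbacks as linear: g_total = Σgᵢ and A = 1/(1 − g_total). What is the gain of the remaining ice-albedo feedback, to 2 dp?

0.12

Amplification A = ΔT/ΔT₀ = 15.9/5.62 = 2.829.
Total gain g = 1 − 1/A = 1 − 1/2.829 = 0.6465.
Known gains sum to 0.258 + 0.057 + 0.212 = 0.527.
g_ice = 0.6465 − 0.527 = 0.12.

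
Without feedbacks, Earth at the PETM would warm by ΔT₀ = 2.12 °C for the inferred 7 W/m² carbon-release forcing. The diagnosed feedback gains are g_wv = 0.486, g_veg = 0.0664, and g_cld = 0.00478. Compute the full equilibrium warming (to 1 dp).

4.8 °C

Total gain g = 0.486 + 0.0664 + 0.00478 = 0.55718.
Amplification A = 1/(1 − 0.55718) = 2.258.
ΔT = 2.12 × 2.258 = 4.8 °C.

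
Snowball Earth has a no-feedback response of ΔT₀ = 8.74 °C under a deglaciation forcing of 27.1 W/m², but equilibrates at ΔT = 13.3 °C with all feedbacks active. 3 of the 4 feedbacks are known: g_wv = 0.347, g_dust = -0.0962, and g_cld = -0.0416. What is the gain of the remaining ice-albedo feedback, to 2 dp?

0.13

Amplification A = ΔT/ΔT₀ = 13.3/8.74 = 1.522.
Total gain g = 1 − 1/A = 1 − 1/1.522 = 0.343.
Known gains sum to 0.347 − 0.0962 − 0.0416 = 0.2092.
g_ice = 0.343 − 0.2092 = 0.13.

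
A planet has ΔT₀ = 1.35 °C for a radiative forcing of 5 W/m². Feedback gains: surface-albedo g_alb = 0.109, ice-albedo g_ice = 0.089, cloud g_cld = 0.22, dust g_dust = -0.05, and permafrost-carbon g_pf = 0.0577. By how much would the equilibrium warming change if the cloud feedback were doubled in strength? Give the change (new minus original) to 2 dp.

Original: g = 0.4257, ΔT = 1.35/(1−0.4257) = 2.3507 °C.
With doubled cloud: g' = 0.6457, ΔT' = 1.35/(1−0.6457) = 3.8103 °C.
Change = 3.8103 − 2.3507 = 1.46 °C.

1.46 °C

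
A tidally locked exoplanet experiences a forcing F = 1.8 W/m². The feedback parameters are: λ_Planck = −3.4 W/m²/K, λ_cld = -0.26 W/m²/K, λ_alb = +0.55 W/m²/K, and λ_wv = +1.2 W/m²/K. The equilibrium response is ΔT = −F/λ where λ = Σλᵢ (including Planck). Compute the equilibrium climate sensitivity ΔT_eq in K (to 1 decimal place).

Net feedback parameter λ = (−3.4) + (-0.26) + (+0.55) + (+1.2) = -1.91 W/m²/K.
ΔT = −F/λ = −1.8/(-1.91) = 0.9 K.

0.9 K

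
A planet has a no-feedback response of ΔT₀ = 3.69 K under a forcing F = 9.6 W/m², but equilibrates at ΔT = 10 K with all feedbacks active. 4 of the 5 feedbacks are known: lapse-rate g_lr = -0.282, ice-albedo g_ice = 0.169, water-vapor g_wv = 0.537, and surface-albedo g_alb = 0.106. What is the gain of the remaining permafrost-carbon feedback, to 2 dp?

0.10

Amplification A = ΔT/ΔT₀ = 10/3.69 = 2.71.
Total gain g = 1 − 1/A = 1 − 1/2.71 = 0.631.
Known gains sum to -0.282 + 0.169 + 0.537 + 0.106 = 0.53.
g_pf = 0.631 − 0.53 = 0.10.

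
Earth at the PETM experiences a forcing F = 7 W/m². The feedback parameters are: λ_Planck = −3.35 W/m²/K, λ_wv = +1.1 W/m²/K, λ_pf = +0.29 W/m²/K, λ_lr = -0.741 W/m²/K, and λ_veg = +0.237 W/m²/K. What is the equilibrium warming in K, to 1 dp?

Net feedback parameter λ = (−3.35) + (+1.1) + (+0.29) + (-0.741) + (+0.237) = -2.464 W/m²/K.
ΔT = −F/λ = −7/(-2.464) = 2.8 K.

2.8 K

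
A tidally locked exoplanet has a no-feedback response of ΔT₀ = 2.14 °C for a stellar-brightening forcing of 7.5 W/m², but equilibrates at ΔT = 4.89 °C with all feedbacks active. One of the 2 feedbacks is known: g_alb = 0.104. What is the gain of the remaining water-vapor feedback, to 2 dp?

Amplification A = ΔT/ΔT₀ = 4.89/2.14 = 2.285.
Total gain g = 1 − 1/A = 1 − 1/2.285 = 0.5624.
The known gain is 0.104.
g_wv = 0.5624 − 0.104 = 0.46.

0.46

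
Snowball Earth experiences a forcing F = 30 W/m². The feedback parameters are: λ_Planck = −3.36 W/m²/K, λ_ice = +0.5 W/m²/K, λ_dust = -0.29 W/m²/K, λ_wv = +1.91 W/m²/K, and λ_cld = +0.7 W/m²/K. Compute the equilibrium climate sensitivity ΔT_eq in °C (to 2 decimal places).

Net feedback parameter λ = (−3.36) + (+0.5) + (-0.29) + (+1.91) + (+0.7) = -0.54 W/m²/K.
ΔT = −F/λ = −30/(-0.54) = 55.56 °C.

55.56 °C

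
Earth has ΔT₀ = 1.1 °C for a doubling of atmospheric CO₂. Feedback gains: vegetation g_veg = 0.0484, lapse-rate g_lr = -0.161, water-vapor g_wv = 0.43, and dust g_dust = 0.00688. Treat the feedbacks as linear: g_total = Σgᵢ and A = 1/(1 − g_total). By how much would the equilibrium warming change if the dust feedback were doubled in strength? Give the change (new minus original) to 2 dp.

Original: g = 0.32428, ΔT = 1.1/(1−0.32428) = 1.6279 °C.
With doubled dust: g' = 0.33116, ΔT' = 1.1/(1−0.33116) = 1.6446 °C.
Change = 1.6446 − 1.6279 = 0.02 °C.

0.02 °C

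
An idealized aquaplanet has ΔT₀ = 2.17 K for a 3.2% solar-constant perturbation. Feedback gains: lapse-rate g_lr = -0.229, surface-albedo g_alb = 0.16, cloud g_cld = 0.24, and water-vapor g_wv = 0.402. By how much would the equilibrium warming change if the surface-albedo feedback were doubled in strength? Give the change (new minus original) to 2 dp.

3.05 K

Original: g = 0.573, ΔT = 2.17/(1−0.573) = 5.0820 K.
With doubled surface-albedo: g' = 0.733, ΔT' = 2.17/(1−0.733) = 8.1273 K.
Change = 8.1273 − 5.0820 = 3.05 K.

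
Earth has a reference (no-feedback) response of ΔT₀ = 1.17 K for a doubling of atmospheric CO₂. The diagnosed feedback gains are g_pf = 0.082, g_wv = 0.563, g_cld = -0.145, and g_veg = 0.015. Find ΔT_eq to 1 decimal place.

2.4 K

Total gain g = 0.082 + 0.563 − 0.145 + 0.015 = 0.515.
Amplification A = 1/(1 − 0.515) = 2.062.
ΔT = 1.17 × 2.062 = 2.4 K.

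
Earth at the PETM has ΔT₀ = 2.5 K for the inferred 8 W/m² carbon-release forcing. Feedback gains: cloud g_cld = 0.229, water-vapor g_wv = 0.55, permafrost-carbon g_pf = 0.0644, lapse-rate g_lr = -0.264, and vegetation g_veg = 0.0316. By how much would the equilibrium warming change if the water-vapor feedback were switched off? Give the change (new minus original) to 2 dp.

-3.76 K

Original: g = 0.611, ΔT = 2.5/(1−0.611) = 6.4267 K.
Without water-vapor: g' = 0.061, ΔT' = 2.5/(1−0.061) = 2.6624 K.
Change = 2.6624 − 6.4267 = -3.76 K.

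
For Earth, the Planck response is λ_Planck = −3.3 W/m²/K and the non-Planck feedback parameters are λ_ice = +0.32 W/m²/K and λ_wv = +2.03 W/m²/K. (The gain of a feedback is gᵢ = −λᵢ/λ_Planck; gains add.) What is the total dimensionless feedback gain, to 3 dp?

0.712

Convert to gains: g_ice = 0.32/3.3 = 0.09697; g_wv = 2.03/3.3 = 0.6152.
Total gain g = 0.71217.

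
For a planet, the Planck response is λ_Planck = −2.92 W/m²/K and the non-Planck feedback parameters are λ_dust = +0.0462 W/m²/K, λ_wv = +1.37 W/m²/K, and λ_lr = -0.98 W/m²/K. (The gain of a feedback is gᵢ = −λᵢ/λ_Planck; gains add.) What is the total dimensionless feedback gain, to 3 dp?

0.149

Convert to gains: g_dust = 0.0462/2.92 = 0.01582; g_wv = 1.37/2.92 = 0.4692; g_lr = -0.98/2.92 = -0.3356.
Total gain g = 0.14942.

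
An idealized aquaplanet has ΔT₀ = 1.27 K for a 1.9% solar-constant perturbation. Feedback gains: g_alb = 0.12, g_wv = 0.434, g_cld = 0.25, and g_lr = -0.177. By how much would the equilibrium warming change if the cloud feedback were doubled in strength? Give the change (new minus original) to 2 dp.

6.92 K

Original: g = 0.627, ΔT = 1.27/(1−0.627) = 3.4048 K.
With doubled cloud: g' = 0.877, ΔT' = 1.27/(1−0.877) = 10.3252 K.
Change = 10.3252 − 3.4048 = 6.92 K.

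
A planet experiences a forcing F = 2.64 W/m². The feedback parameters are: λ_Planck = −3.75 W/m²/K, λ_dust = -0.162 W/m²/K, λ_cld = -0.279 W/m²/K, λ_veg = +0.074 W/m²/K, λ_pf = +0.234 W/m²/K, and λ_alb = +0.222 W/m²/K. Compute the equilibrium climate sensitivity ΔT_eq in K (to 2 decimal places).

Net feedback parameter λ = (−3.75) + (-0.162) + (-0.279) + (+0.074) + (+0.234) + (+0.222) = -3.661 W/m²/K.
ΔT = −F/λ = −2.64/(-3.661) = 0.72 K.

0.72 K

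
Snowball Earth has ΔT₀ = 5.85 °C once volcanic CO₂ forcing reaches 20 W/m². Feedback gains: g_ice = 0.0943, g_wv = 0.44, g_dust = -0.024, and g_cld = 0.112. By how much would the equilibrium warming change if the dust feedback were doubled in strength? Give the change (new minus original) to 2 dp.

Original: g = 0.6223, ΔT = 5.85/(1−0.6223) = 15.4885 °C.
With doubled dust: g' = 0.5983, ΔT' = 5.85/(1−0.5983) = 14.5631 °C.
Change = 14.5631 − 15.4885 = -0.93 °C.

-0.93 °C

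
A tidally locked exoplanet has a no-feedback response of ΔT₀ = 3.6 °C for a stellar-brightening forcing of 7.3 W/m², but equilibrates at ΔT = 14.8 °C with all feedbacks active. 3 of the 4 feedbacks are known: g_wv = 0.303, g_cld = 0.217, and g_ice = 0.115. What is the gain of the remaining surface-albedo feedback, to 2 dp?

Amplification A = ΔT/ΔT₀ = 14.8/3.6 = 4.111.
Total gain g = 1 − 1/A = 1 − 1/4.111 = 0.7568.
Known gains sum to 0.303 + 0.217 + 0.115 = 0.635.
g_alb = 0.7568 − 0.635 = 0.12.

0.12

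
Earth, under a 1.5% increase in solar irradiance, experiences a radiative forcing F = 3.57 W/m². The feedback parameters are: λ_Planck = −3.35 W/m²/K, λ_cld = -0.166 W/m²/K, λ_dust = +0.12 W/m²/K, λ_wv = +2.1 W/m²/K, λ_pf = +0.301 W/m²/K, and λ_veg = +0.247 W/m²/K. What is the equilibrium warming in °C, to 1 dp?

Net feedback parameter λ = (−3.35) + (-0.166) + (+0.12) + (+2.1) + (+0.301) + (+0.247) = -0.748 W/m²/K.
ΔT = −F/λ = −3.57/(-0.748) = 4.8 °C.

4.8 °C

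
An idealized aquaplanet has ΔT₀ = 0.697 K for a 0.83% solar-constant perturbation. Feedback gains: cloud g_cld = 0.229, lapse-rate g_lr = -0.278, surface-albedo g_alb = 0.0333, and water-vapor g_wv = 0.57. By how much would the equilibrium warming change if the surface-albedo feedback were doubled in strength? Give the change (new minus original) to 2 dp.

0.13 K

Original: g = 0.5543, ΔT = 0.697/(1−0.5543) = 1.5638 K.
With doubled surface-albedo: g' = 0.5876, ΔT' = 0.697/(1−0.5876) = 1.6901 K.
Change = 1.6901 − 1.5638 = 0.13 K.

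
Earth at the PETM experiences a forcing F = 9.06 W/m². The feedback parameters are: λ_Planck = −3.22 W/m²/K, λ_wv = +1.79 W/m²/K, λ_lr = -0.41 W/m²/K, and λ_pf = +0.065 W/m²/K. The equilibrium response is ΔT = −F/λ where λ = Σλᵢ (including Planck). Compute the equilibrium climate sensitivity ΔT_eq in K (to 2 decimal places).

Net feedback parameter λ = (−3.22) + (+1.79) + (-0.41) + (+0.065) = -1.775 W/m²/K.
ΔT = −F/λ = −9.06/(-1.775) = 5.10 K.

5.10 K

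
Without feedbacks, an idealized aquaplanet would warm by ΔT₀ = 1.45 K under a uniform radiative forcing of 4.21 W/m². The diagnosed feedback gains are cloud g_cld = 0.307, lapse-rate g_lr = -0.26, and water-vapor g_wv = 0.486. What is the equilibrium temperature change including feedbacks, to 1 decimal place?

3.1 K

Total gain g = 0.307 − 0.26 + 0.486 = 0.533.
Amplification A = 1/(1 − 0.533) = 2.141.
ΔT = 1.45 × 2.141 = 3.1 K.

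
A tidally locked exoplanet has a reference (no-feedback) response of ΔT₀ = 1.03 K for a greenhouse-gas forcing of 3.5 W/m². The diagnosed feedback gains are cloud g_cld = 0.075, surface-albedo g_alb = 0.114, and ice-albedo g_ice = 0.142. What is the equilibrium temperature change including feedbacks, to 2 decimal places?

1.54 K

Total gain g = 0.075 + 0.114 + 0.142 = 0.331.
Amplification A = 1/(1 − 0.331) = 1.495.
ΔT = 1.03 × 1.495 = 1.54 K.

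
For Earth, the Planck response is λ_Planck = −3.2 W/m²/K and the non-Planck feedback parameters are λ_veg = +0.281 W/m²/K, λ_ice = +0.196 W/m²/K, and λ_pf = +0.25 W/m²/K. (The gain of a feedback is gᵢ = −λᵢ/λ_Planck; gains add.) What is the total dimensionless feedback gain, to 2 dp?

Convert to gains: g_veg = 0.281/3.2 = 0.08781; g_ice = 0.196/3.2 = 0.06125; g_pf = 0.25/3.2 = 0.07812.
Total gain g = 0.22718.

0.23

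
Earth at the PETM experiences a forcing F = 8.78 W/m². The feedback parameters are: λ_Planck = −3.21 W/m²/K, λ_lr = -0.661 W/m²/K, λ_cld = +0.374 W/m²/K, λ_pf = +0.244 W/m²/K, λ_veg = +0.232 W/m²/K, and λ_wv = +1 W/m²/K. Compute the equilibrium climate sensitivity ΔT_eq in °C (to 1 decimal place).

4.3 °C

Net feedback parameter λ = (−3.21) + (-0.661) + (+0.374) + (+0.244) + (+0.232) + (+1) = -2.021 W/m²/K.
ΔT = −F/λ = −8.78/(-2.021) = 4.3 °C.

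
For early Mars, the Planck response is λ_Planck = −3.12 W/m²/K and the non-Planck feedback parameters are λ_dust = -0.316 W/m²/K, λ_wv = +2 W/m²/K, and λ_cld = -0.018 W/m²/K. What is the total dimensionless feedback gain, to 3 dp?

0.534

Convert to gains: g_dust = -0.316/3.12 = -0.1013; g_wv = 2/3.12 = 0.641; g_cld = -0.018/3.12 = -0.005769.
Total gain g = 0.533931.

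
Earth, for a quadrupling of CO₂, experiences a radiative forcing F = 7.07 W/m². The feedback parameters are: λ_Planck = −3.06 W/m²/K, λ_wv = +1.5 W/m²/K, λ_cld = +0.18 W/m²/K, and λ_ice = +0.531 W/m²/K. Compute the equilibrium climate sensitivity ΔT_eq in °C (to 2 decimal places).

Net feedback parameter λ = (−3.06) + (+1.5) + (+0.18) + (+0.531) = -0.849 W/m²/K.
ΔT = −F/λ = −7.07/(-0.849) = 8.33 °C.

8.33 °C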